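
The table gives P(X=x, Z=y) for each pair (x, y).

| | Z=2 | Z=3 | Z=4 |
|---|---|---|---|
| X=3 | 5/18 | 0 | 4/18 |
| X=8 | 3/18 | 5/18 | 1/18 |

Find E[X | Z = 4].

4

P(Z = 4) = 5/18.
Σ X·P over the event = 3·(4/18) + 8·(1/18) = 10/9.
E[X | Z = 4] = (10/9) / (5/18) = 4.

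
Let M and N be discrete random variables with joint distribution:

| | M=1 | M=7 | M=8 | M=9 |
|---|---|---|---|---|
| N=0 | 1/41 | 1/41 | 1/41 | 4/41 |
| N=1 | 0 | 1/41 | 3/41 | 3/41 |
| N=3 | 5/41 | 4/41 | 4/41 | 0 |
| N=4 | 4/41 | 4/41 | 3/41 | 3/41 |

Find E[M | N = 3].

P(N = 3) = 13/41.
Σ M·P over the event = 1·(5/41) + 7·(4/41) + 8·(4/41) = 65/41.
E[M | N = 3] = (65/41) / (13/41) = 5.

5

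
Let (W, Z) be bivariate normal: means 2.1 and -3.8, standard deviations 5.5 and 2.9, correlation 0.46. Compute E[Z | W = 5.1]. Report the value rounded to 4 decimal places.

-3.0724

E[Z | W=x] = μ_Z + ρ(σ_Z/σ_W)(x − μ_W) for jointly normal variables.
E[Z | W=5.1] = -3.8 + (0.46)·(2.9/5.5)·(5.1 − (2.1)) = -3.8 + (0.24255)·(3) = -3.0724.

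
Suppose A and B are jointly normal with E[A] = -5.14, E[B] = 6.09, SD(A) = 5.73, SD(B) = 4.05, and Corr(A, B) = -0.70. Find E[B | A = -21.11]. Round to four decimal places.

The regression of B on A has slope ρ·σ_B/σ_A and passes through (μ_A, μ_B).
E[B | A=-21.11] = 6.09 + (-0.70)·(4.05/5.73)·(-21.11 − (-5.14)) = 6.09 + (-0.494764)·(-15.97) = 13.9914.

13.9914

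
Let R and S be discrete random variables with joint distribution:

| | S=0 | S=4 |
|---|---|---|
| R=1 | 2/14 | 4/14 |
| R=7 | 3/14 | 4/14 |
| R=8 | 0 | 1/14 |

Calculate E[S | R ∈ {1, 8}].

20/7

P(R ∈ {1, 8}) = 1/2.
Σ S·P over the event = 0·(2/14) + 4·(4/14) + 4·(1/14) = 10/7.
E[S | R ∈ {1, 8}] = (10/7) / (1/2) = 20/7.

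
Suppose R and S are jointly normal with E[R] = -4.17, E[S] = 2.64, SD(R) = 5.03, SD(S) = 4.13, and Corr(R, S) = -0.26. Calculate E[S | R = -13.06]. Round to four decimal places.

E[S | R=x] = μ_S + ρ(σ_S/σ_R)(x − μ_R) for jointly normal variables.
E[S | R=-13.06] = 2.64 + (-0.26)·(4.13/5.03)·(-13.06 − (-4.17)) = 2.64 + (-0.21348)·(-8.89) = 4.5378.

4.5378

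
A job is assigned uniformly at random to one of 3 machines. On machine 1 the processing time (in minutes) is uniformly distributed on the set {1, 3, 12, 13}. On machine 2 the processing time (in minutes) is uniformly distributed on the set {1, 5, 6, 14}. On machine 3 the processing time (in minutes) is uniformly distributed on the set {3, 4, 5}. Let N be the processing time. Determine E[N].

71/12

E[N | machine 1] = (1+3+12+13)/4 = 29/4.
E[N | machine 2] = (1+5+6+14)/4 = 13/2.
E[N | machine 3] = (3+4+5)/3 = 4.
E[N] = (1/3)·(29/4) + (1/3)·(13/2) + (1/3)·(4) = 71/12.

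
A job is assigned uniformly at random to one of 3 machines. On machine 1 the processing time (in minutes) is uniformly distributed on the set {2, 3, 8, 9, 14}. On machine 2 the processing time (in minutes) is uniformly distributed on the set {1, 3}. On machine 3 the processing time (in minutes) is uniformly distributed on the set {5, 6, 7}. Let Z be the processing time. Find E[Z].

E[Z | machine 1] = (2+3+8+9+14)/5 = 36/5.
E[Z | machine 2] = (1+3)/2 = 2.
E[Z | machine 3] = (5+6+7)/3 = 6.
By the law of total expectation,
E[Z] = (1/3)·(36/5) + (1/3)·(2) + (1/3)·(6) = 76/15.

76/15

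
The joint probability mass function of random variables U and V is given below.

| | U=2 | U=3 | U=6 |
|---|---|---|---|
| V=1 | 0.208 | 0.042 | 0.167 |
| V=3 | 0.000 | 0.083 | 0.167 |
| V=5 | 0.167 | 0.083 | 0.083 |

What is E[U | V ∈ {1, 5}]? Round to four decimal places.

P(V ∈ {1, 5}) = 0.750.
Σ U·P over the event = 2·(0.208) + 2·(0.167) + 3·(0.042) + 3·(0.083) + 6·(0.167) + 6·(0.083) = 2.625.
E[U | V ∈ {1, 5}] = (2.625) / (0.750) = 3.5000.

3.5000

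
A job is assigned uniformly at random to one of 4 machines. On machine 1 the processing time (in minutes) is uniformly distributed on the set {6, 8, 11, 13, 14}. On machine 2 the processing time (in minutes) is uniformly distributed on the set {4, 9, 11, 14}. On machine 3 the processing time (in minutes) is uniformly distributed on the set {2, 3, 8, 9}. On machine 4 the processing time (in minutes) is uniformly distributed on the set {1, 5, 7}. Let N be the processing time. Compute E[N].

223/30

E[N | machine 1] = (6+8+11+13+14)/5 = 52/5.
E[N | machine 2] = (4+9+11+14)/4 = 19/2.
E[N | machine 3] = (2+3+8+9)/4 = 11/2.
E[N | machine 4] = (1+5+7)/3 = 13/3.
By the law of total expectation,
E[N] = (1/4)·(52/5) + (1/4)·(19/2) + (1/4)·(11/2) + (1/4)·(13/3) = 223/30.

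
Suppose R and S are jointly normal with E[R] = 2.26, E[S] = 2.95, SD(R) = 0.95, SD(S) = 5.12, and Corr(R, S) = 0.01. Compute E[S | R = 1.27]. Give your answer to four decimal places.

E[S | R=x] = μ_S + ρ(σ_S/σ_R)(x − μ_R) for jointly normal variables.
E[S | R=1.27] = 2.95 + (0.01)·(5.12/0.95)·(1.27 − (2.26)) = 2.95 + (0.053895)·(-0.99) = 2.8966.

2.8966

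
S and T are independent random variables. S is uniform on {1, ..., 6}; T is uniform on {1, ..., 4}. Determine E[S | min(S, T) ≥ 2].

P(min(S, T) ≥ 2) = 5/8.
Summing S·P(x,y) over outcomes with min(S, T) ≥ 2 gives 5/2.
E[S | min(S, T) ≥ 2] = (5/2) / (5/8) = 4.

4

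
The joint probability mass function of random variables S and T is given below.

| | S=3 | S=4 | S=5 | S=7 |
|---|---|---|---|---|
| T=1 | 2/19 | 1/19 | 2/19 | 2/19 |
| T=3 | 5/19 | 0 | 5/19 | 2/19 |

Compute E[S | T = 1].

P(T = 1) = 7/19.
Σ S·P over the event = 3·(2/19) + 4·(1/19) + 5·(2/19) + 7·(2/19) = 34/19.
E[S | T = 1] = (34/19) / (7/19) = 34/7.

34/7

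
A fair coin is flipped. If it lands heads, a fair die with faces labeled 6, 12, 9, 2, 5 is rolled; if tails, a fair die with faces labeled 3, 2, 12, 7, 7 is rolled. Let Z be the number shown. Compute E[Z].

E[Z | heads] = (6+12+9+2+5)/5 = 34/5.
E[Z | tails] = (3+2+12+7+7)/5 = 31/5.
E[Z] = (1/2)·(34/5) + (1/2)·(31/5) = 13/2.

13/2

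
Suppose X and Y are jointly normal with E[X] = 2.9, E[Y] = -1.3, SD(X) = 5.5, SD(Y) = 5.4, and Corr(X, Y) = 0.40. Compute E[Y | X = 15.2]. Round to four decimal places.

3.5305

E[Y | X=x] = μ_Y + ρ(σ_Y/σ_X)(x − μ_X) for jointly normal variables.
E[Y | X=15.2] = -1.3 + (0.40)·(5.4/5.5)·(15.2 − (2.9)) = -1.3 + (0.392727)·(12.3) = 3.5305.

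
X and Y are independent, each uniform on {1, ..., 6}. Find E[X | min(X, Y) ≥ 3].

P(min(X, Y) ≥ 3) = 4/9.
Summing X·P(x,y) over outcomes with min(X, Y) ≥ 3 gives 2.
E[X | min(X, Y) ≥ 3] = (2) / (4/9) = 9/2.

9/2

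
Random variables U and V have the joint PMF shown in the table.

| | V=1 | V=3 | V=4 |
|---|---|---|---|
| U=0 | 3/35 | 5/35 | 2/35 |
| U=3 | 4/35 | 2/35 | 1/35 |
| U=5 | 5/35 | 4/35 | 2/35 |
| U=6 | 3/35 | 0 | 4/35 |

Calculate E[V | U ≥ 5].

22/9

P(U ≥ 5) = 18/35.
Σ V·P over the event = 1·(5/35) + 3·(4/35) + 4·(2/35) + 1·(3/35) + 4·(4/35) = 44/35.
E[V | U ≥ 5] = (44/35) / (18/35) = 22/9.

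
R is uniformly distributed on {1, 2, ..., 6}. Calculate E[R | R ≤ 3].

Given R ≤ 3, R is equally likely to be any of {1, 2, 3}.
E[R | R ≤ 3] = (1 + 2 + 3) / 3 = 2.

2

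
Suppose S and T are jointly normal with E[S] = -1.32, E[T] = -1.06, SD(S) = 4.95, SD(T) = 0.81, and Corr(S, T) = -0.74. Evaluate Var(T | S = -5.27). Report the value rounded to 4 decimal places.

Var(T | S=x) = (1 − ρ²)·σ_T².
Var(T | S=-5.27) = (0.81)²·(1 − (-0.74)²) = 0.6561·0.4524 = 0.2968.

0.2968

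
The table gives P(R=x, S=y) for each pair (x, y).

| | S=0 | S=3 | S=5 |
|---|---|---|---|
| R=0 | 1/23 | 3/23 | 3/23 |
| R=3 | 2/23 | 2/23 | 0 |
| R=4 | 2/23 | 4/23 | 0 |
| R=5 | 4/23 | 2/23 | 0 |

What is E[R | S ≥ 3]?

16/7

P(S ≥ 3) = 14/23.
Σ R·P over the event = 0·(3/23) + 0·(3/23) + 3·(2/23) + 4·(4/23) + 5·(2/23) = 32/23.
E[R | S ≥ 3] = (32/23) / (14/23) = 16/7.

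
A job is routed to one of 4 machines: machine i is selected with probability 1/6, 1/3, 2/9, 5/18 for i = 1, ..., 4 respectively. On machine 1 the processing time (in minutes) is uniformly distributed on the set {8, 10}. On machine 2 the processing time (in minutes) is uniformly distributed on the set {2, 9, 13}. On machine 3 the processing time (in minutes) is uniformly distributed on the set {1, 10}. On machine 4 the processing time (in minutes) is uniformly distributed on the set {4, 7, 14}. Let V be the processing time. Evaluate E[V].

208/27

E[V | machine 1] = (8+10)/2 = 9.
E[V | machine 2] = (2+9+13)/3 = 8.
E[V | machine 3] = (1+10)/2 = 11/2.
E[V | machine 4] = (4+7+14)/3 = 25/3.
E[V] = (1/6)·(9) + (1/3)·(8) + (2/9)·(11/2) + (5/18)·(25/3) = 208/27.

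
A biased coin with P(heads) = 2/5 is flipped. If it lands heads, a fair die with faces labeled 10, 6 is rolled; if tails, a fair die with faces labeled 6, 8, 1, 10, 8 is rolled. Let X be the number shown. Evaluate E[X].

179/25

E[X | heads] = (10+6)/2 = 8.
E[X | tails] = (6+8+1+10+8)/5 = 33/5.
E[X] = (2/5)·(8) + (3/5)·(33/5) = 179/25.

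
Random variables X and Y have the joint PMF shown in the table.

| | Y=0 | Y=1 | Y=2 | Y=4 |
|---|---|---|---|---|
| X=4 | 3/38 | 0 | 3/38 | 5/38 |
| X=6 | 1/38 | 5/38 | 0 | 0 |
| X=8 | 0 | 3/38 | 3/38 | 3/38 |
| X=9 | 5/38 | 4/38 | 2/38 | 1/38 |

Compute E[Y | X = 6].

P(X = 6) = 3/19.
Σ Y·P over the event = 0·(1/38) + 1·(5/38) = 5/38.
E[Y | X = 6] = (5/38) / (3/19) = 5/6.

5/6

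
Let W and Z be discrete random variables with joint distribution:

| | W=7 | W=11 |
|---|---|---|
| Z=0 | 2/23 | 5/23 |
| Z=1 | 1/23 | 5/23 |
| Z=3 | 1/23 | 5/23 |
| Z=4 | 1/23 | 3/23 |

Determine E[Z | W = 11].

16/9

P(W = 11) = 18/23.
Summing Z·P(W=x,Z=y) over the conditioning event gives 32/23.
E[Z | W = 11] = (32/23) / (18/23) = 16/9.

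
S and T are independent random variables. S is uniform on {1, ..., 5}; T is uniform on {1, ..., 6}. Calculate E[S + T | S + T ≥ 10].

31/3

Outcomes with S + T ≥ 10: (4,6), (5,5), (5,6), each with probability 1/30.
E[S + T | S + T ≥ 10] = (10 + 10 + 11) / 3 = 31/3.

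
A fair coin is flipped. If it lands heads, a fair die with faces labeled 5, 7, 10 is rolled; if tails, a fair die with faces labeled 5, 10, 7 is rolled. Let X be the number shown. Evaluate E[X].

22/3

E[X | heads] = (5+7+10)/3 = 22/3.
E[X | tails] = (5+10+7)/3 = 22/3.
By the law of total expectation,
E[X] = (1/2)·(22/3) + (1/2)·(22/3) = 22/3.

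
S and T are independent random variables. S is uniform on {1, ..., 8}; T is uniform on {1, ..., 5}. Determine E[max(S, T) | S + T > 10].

P(S + T > 10) = 3/20.
Summing max(S,T)·P(x,y) over outcomes with S + T > 10 gives 11/10.
E[max(S, T) | S + T > 10] = (11/10) / (3/20) = 22/3.

22/3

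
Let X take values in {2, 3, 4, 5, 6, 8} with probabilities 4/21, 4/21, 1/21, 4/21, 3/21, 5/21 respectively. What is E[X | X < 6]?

P(X < 6) = 13/21.
Σ over the event: 2·4/21 + 3·4/21 + 4·1/21 + 5·4/21 = 44/21.
E[X | X < 6] = (44/21) / (13/21) = 44/13.

44/13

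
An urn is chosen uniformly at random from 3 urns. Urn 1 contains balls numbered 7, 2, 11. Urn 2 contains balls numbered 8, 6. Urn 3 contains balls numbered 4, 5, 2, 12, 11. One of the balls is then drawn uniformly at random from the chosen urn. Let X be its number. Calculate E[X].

E[X | urn 1] = (7+2+11)/3 = 20/3.
E[X | urn 2] = (8+6)/2 = 7.
E[X | urn 3] = (4+5+2+12+11)/5 = 34/5.
By the law of total expectation,
E[X] = (1/3)·(20/3) + (1/3)·(7) + (1/3)·(34/5) = 307/45.

307/45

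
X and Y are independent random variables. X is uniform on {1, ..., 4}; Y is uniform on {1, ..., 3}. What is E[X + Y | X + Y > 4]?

P(X + Y > 4) = 1/2.
Summing (X+Y)·P(x,y) over outcomes with X + Y > 4 gives 17/6.
E[X + Y | X + Y > 4] = (17/6) / (1/2) = 17/3.

17/3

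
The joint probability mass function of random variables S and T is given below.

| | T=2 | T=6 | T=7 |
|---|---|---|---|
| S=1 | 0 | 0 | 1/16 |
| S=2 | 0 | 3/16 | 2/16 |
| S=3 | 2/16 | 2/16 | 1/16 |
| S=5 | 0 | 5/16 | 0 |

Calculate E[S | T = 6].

P(T = 6) = 5/8.
Σ S·P over the event = 2·(3/16) + 3·(2/16) + 5·(5/16) = 37/16.
E[S | T = 6] = (37/16) / (5/8) = 37/10.

37/10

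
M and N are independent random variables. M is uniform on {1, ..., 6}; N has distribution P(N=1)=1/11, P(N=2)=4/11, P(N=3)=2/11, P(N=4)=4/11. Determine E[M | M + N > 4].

P(M + N > 4) = 53/66.
Summing M·P(x,y) over outcomes with M + N > 4 gives 211/66.
E[M | M + N > 4] = (211/66) / (53/66) = 211/53.

211/53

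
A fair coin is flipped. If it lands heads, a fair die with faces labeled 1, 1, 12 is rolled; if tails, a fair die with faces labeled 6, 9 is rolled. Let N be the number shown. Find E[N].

E[N | heads] = (1+1+12)/3 = 14/3.
E[N | tails] = (6+9)/2 = 15/2.
By the law of total expectation,
E[N] = (1/2)·(14/3) + (1/2)·(15/2) = 73/12.

73/12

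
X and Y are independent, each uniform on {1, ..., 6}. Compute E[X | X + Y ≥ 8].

P(X + Y ≥ 8) = 5/12.
Summing X·P(x,y) over outcomes with X + Y ≥ 8 gives 35/18.
E[X | X + Y ≥ 8] = (35/18) / (5/12) = 14/3.

14/3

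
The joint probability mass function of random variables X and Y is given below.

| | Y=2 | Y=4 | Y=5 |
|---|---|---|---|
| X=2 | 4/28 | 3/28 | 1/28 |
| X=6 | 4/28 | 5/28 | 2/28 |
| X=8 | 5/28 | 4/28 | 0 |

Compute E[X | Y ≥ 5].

14/3

P(Y ≥ 5) = 3/28.
Σ X·P over the event = 2·(1/28) + 6·(2/28) = 1/2.
E[X | Y ≥ 5] = (1/2) / (3/28) = 14/3.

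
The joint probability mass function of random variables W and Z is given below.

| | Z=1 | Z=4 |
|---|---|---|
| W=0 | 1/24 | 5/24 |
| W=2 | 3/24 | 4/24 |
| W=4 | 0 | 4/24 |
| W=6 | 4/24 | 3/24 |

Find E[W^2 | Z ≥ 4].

47/4

P(Z ≥ 4) = 2/3.
Summing W^2·P(W=x,Z=y) over the conditioning event gives 47/6.
E[W^2 | Z ≥ 4] = (47/6) / (2/3) = 47/4.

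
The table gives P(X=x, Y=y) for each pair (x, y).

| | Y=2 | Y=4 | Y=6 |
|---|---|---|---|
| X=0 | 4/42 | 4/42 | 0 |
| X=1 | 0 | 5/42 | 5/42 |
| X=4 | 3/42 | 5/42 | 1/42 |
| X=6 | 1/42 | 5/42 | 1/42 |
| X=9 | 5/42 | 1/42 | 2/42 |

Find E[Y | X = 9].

P(X = 9) = 4/21.
Σ Y·P over the event = 2·(5/42) + 4·(1/42) + 6·(2/42) = 13/21.
E[Y | X = 9] = (13/21) / (4/21) = 13/4.

13/4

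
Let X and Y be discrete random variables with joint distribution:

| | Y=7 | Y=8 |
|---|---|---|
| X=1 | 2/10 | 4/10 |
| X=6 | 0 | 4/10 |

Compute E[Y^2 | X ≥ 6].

P(X ≥ 6) = 2/5.
Σ Y^2·P over the event = 64·(4/10) = 128/5.
E[Y^2 | X ≥ 6] = (128/5) / (2/5) = 64.

64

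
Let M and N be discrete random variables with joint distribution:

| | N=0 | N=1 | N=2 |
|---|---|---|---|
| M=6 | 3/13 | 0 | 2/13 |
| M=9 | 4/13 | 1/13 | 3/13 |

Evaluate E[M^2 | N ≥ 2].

P(N ≥ 2) = 5/13.
Summing M^2·P(M=x,N=y) over the conditioning event gives 315/13.
E[M^2 | N ≥ 2] = (315/13) / (5/13) = 63.

63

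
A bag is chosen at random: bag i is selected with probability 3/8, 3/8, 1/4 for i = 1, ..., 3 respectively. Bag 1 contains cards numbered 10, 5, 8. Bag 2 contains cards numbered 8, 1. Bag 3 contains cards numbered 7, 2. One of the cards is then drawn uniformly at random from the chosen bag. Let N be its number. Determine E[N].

91/16

E[N | bag 1] = (10+5+8)/3 = 23/3.
E[N | bag 2] = (8+1)/2 = 9/2.
E[N | bag 3] = (7+2)/2 = 9/2.
By the law of total expectation,
E[N] = (3/8)·(23/3) + (3/8)·(9/2) + (1/4)·(9/2) = 91/16.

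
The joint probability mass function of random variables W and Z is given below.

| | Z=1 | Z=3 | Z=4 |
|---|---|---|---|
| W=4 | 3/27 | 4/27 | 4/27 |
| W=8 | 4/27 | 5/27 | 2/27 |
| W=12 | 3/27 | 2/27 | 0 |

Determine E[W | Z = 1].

P(Z = 1) = 10/27.
Σ W·P over the event = 4·(3/27) + 8·(4/27) + 12·(3/27) = 80/27.
E[W | Z = 1] = (80/27) / (10/27) = 8.

8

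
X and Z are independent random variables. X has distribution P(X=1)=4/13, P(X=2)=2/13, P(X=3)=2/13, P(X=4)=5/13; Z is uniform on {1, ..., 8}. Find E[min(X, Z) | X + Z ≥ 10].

76/21

P(X + Z ≥ 10) = 21/104.
Summing min(X,Z)·P(x,y) over outcomes with X + Z ≥ 10 gives 19/26.
E[min(X, Z) | X + Z ≥ 10] = (19/26) / (21/104) = 76/21.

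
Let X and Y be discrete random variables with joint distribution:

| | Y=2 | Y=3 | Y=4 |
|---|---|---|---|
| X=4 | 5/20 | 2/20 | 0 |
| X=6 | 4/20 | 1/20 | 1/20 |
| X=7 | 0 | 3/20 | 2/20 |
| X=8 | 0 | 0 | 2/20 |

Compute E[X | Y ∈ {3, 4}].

P(Y ∈ {3, 4}) = 11/20.
Summing X·P(X=x,Y=y) over the conditioning event gives 71/20.
E[X | Y ∈ {3, 4}] = (71/20) / (11/20) = 71/11.

71/11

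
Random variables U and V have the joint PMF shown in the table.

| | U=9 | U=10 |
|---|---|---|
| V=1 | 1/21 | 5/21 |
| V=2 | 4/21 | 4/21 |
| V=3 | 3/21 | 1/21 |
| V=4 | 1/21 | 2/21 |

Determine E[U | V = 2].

19/2

P(V = 2) = 8/21.
Σ U·P over the event = 9·(4/21) + 10·(4/21) = 76/21.
E[U | V = 2] = (76/21) / (8/21) = 19/2.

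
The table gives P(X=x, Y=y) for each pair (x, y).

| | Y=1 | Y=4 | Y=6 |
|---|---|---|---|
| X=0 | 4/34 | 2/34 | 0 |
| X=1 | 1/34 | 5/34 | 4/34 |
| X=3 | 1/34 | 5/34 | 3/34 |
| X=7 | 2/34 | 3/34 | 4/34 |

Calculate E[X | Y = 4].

41/15

P(Y = 4) = 15/34.
Σ X·P over the event = 0·(2/34) + 1·(5/34) + 3·(5/34) + 7·(3/34) = 41/34.
E[X | Y = 4] = (41/34) / (15/34) = 41/15.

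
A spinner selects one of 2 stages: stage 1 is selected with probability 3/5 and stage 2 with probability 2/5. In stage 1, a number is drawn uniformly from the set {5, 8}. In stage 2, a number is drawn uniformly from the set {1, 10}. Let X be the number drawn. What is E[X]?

61/10

E[X | stage 1] = (5+8)/2 = 13/2.
E[X | stage 2] = (1+10)/2 = 11/2.
E[X] = (3/5)·(13/2) + (2/5)·(11/2) = 61/10.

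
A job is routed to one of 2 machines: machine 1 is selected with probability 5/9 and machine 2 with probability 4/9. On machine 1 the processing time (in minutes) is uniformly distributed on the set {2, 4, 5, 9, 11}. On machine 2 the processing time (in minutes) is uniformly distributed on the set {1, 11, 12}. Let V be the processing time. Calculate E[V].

E[V | machine 1] = (2+4+5+9+11)/5 = 31/5.
E[V | machine 2] = (1+11+12)/3 = 8.
By the law of total expectation,
E[V] = (5/9)·(31/5) + (4/9)·(8) = 7.

7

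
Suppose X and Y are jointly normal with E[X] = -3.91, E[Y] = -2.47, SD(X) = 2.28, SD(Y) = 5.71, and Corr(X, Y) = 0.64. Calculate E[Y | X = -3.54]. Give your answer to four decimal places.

E[Y | X=x] = μ_Y + ρ(σ_Y/σ_X)(x − μ_X) for jointly normal variables.
E[Y | X=-3.54] = -2.47 + (0.64)·(5.71/2.28)·(-3.54 − (-3.91)) = -2.47 + (1.6028)·(0.37) = -1.8770.

-1.8770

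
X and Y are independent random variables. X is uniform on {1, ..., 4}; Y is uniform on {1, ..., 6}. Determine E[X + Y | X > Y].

Outcomes with X > Y: (2,1), (3,1), (3,2), (4,1), (4,2), (4,3), each with probability 1/24.
E[X + Y | X > Y] = (3 + 4 + 5 + 5 + 6 + 7) / 6 = 5.

5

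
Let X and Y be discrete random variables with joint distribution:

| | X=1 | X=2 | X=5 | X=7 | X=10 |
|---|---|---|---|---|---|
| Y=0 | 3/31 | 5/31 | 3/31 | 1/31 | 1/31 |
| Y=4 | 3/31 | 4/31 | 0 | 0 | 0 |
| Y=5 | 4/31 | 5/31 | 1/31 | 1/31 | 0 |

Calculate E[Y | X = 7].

5/2

P(X = 7) = 2/31.
Σ Y·P over the event = 0·(1/31) + 5·(1/31) = 5/31.
E[Y | X = 7] = (5/31) / (2/31) = 5/2.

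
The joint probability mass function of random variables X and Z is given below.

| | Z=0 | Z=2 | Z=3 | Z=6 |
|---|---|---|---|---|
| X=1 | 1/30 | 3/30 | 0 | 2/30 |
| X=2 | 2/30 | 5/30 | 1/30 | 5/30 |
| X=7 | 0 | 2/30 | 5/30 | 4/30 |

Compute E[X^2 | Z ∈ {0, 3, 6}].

P(Z ∈ {0, 3, 6}) = 2/3.
Summing X^2·P(X=x,Z=y) over the conditioning event gives 238/15.
E[X^2 | Z ∈ {0, 3, 6}] = (238/15) / (2/3) = 119/5.

119/5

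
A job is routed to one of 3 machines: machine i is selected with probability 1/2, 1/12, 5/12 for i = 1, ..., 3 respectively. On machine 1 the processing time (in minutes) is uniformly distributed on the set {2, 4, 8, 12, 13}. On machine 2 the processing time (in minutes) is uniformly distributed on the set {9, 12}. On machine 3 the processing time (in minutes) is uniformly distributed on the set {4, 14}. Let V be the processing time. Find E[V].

341/40

E[V | machine 1] = (2+4+8+12+13)/5 = 39/5.
E[V | machine 2] = (9+12)/2 = 21/2.
E[V | machine 3] = (4+14)/2 = 9.
E[V] = (1/2)·(39/5) + (1/12)·(21/2) + (5/12)·(9) = 341/40.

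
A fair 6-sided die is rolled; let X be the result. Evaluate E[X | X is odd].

3

Given X is odd, X is equally likely to be any of {1, 3, 5}.
E[X | X is odd] = (1 + 3 + 5) / 3 = 3.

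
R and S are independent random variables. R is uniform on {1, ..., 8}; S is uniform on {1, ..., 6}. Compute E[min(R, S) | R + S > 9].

67/15

P(R + S > 9) = 5/16.
Summing min(R,S)·P(x,y) over outcomes with R + S > 9 gives 67/48.
E[min(R, S) | R + S > 9] = (67/48) / (5/16) = 67/15.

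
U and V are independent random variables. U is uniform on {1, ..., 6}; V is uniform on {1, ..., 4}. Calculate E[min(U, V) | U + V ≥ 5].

43/18

P(U + V ≥ 5) = 3/4.
Summing min(U,V)·P(x,y) over outcomes with U + V ≥ 5 gives 43/24.
E[min(U, V) | U + V ≥ 5] = (43/24) / (3/4) = 43/18.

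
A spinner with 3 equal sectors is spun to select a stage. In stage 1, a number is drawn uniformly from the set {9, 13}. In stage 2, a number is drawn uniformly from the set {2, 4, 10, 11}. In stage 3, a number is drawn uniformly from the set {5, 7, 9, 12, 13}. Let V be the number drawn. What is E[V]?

E[V | stage 1] = (9+13)/2 = 11.
E[V | stage 2] = (2+4+10+11)/4 = 27/4.
E[V | stage 3] = (5+7+9+12+13)/5 = 46/5.
E[V] = (1/3)·(11) + (1/3)·(27/4) + (1/3)·(46/5) = 539/60.

539/60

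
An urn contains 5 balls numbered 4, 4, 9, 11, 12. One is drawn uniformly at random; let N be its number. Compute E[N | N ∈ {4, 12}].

20/3

P(N ∈ {4, 12}) = 3/5.
Σ over the event: 4·2/5 + 12·1/5 = 4.
E[N | N ∈ {4, 12}] = (4) / (3/5) = 20/3.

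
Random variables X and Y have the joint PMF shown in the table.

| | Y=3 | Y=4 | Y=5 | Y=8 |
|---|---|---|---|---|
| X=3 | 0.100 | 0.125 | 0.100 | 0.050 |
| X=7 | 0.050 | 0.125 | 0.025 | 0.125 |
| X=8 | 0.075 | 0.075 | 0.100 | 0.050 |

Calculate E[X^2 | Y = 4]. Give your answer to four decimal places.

P(Y = 4) = 0.325.
Σ X^2·P over the event = 9·(0.125) + 49·(0.125) + 64·(0.075) = 12.050.
E[X^2 | Y = 4] = (12.050) / (0.325) = 37.0769.

37.0769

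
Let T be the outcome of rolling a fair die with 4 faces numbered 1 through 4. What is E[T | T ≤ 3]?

Given T ≤ 3, T is equally likely to be any of {1, 2, 3}.
E[T | T ≤ 3] = (1 + 2 + 3) / 3 = 2.

2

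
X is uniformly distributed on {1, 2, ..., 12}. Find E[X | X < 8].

4

Given X < 8, X is equally likely to be any of {1, 2, 3, 4, 5, 6, 7}.
E[X | X < 8] = (1 + 2 + 3 + 4 + 5 + 6 + 7) / 7 = 4.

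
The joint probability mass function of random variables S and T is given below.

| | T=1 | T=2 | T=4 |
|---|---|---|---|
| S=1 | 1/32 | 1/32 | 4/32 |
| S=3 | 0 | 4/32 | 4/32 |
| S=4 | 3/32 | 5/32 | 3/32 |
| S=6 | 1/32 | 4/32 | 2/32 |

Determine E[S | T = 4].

P(T = 4) = 13/32.
Σ S·P over the event = 1·(4/32) + 3·(4/32) + 4·(3/32) + 6·(2/32) = 5/4.
E[S | T = 4] = (5/4) / (13/32) = 40/13.

40/13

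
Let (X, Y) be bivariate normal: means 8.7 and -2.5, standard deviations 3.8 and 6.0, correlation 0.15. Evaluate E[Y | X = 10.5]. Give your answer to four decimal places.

E[Y | X=x] = μ_Y + ρ(σ_Y/σ_X)(x − μ_X) for jointly normal variables.
E[Y | X=10.5] = -2.5 + (0.15)·(6.0/3.8)·(10.5 − (8.7)) = -2.5 + (0.23684)·(1.8) = -2.0737.

-2.0737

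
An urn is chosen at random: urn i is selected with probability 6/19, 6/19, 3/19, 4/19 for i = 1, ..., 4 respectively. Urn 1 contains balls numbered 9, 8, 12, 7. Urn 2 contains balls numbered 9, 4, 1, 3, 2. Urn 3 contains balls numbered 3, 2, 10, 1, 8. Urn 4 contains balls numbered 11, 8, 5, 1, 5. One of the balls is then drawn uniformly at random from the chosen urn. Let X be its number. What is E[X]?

E[X | urn 1] = (9+8+12+7)/4 = 9.
E[X | urn 2] = (9+4+1+3+2)/5 = 19/5.
E[X | urn 3] = (3+2+10+1+8)/5 = 24/5.
E[X | urn 4] = (11+8+5+1+5)/5 = 6.
By the law of total expectation,
E[X] = (6/19)·(9) + (6/19)·(19/5) + (3/19)·(24/5) + (4/19)·(6) = 576/95.

576/95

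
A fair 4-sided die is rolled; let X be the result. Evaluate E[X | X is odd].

Given X is odd, X is equally likely to be any of {1, 3}.
E[X | X is odd] = (1 + 3) / 2 = 2.

2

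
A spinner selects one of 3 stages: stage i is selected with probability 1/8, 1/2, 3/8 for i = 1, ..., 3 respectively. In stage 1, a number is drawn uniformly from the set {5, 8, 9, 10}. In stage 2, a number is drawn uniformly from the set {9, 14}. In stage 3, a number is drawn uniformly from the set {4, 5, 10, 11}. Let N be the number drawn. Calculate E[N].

153/16

E[N | stage 1] = (5+8+9+10)/4 = 8.
E[N | stage 2] = (9+14)/2 = 23/2.
E[N | stage 3] = (4+5+10+11)/4 = 15/2.
E[N] = (1/8)·(8) + (1/2)·(23/2) + (3/8)·(15/2) = 153/16.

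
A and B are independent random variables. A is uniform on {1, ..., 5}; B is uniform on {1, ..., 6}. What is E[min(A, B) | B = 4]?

Outcomes with B = 4: (1,4), (2,4), (3,4), (4,4), (5,4), each with probability 1/30.
E[min(A, B) | B = 4] = (1 + 2 + 3 + 4 + 4) / 5 = 14/5.

14/5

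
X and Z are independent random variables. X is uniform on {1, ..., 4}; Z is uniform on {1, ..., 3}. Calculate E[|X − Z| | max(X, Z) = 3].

Outcomes with max(X, Z) = 3: (1,3), (2,3), (3,1), (3,2), (3,3), each with probability 1/12.
E[|X − Z| | max(X, Z) = 3] = (2 + 1 + 2 + 1 + 0) / 5 = 6/5.

6/5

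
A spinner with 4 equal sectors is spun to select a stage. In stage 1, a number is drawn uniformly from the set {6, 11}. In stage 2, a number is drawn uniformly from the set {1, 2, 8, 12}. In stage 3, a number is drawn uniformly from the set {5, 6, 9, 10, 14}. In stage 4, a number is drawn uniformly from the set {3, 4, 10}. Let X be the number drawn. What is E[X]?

1723/240

E[X | stage 1] = (6+11)/2 = 17/2.
E[X | stage 2] = (1+2+8+12)/4 = 23/4.
E[X | stage 3] = (5+6+9+10+14)/5 = 44/5.
E[X | stage 4] = (3+4+10)/3 = 17/3.
By the law of total expectation,
E[X] = (1/4)·(17/2) + (1/4)·(23/4) + (1/4)·(44/5) + (1/4)·(17/3) = 1723/240.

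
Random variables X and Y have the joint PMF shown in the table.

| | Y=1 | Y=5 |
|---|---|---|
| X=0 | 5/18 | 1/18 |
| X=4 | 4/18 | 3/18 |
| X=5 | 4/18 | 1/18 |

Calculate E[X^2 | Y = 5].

73/5

P(Y = 5) = 5/18.
Summing X^2·P(X=x,Y=y) over the conditioning event gives 73/18.
E[X^2 | Y = 5] = (73/18) / (5/18) = 73/5.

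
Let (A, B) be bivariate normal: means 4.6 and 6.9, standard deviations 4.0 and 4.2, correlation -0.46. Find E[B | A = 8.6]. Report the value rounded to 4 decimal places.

4.9680

E[B | A=x] = μ_B + ρ(σ_B/σ_A)(x − μ_A) for jointly normal variables.
E[B | A=8.6] = 6.9 + (-0.46)·(4.2/4.0)·(8.6 − (4.6)) = 6.9 + (-0.483)·(4) = 4.9680.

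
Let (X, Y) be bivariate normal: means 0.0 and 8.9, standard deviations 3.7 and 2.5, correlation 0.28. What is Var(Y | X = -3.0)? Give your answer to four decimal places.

Var(Y | X=x) = (1 − ρ²)·σ_Y².
Var(Y | X=-3.0) = (2.5)²·(1 − (0.28)²) = 6.25·0.9216 = 5.7600.

5.7600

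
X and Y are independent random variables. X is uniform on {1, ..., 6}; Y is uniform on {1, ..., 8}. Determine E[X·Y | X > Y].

35/3

P(X > Y) = 5/16.
Summing XY·P(x,y) over outcomes with X > Y gives 175/48.
E[X·Y | X > Y] = (175/48) / (5/16) = 35/3.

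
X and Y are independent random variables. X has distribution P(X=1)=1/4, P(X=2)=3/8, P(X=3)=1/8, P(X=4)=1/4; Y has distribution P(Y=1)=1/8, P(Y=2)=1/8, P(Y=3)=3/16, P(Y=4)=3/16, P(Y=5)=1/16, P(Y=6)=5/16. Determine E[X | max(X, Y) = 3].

45/22

P(max(X, Y) = 3) = 11/64.
Summing X·P(x,y) over outcomes with max(X, Y) = 3 gives 45/128.
E[X | max(X, Y) = 3] = (45/128) / (11/64) = 45/22.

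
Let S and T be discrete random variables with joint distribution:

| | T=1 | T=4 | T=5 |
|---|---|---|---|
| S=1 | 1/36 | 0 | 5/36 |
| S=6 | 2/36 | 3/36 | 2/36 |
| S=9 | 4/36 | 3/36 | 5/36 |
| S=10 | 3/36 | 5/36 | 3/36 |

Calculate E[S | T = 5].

92/15

P(T = 5) = 5/12.
Σ S·P over the event = 1·(5/36) + 6·(2/36) + 9·(5/36) + 10·(3/36) = 23/9.
E[S | T = 5] = (23/9) / (5/12) = 92/15.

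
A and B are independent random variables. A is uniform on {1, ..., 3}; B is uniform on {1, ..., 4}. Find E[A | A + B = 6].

Outcomes with A + B = 6: (2,4), (3,3), each with probability 1/12.
E[A | A + B = 6] = (2 + 3) / 2 = 5/2.

5/2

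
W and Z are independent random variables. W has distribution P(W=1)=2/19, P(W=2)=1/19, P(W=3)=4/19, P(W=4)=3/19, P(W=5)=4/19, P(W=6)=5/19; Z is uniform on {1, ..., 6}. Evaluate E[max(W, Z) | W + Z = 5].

P(W + Z = 5) = 5/57.
Summing max(W,Z)·P(x,y) over outcomes with W + Z = 5 gives 35/114.
E[max(W, Z) | W + Z = 5] = (35/114) / (5/57) = 7/2.

7/2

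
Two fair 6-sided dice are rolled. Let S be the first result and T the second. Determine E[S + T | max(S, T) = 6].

102/11

P(max(S, T) = 6) = 11/36.
Summing (S+T)·P(x,y) over outcomes with max(S, T) = 6 gives 17/6.
E[S + T | max(S, T) = 6] = (17/6) / (11/36) = 102/11.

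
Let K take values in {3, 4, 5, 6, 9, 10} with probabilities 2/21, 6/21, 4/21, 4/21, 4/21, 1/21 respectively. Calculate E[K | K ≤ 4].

15/4

P(K ≤ 4) = 8/21.
Σ over the event: 3·2/21 + 4·2/7 = 10/7.
E[K | K ≤ 4] = (10/7) / (8/21) = 15/4.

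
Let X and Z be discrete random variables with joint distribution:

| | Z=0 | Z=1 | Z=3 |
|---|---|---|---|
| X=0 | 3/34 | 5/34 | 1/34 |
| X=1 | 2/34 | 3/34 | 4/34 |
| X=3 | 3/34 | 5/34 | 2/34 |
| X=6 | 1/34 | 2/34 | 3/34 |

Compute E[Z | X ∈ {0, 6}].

P(X ∈ {0, 6}) = 15/34.
Σ Z·P over the event = 0·(3/34) + 1·(5/34) + 3·(1/34) + 0·(1/34) + 1·(2/34) + 3·(3/34) = 19/34.
E[Z | X ∈ {0, 6}] = (19/34) / (15/34) = 19/15.

19/15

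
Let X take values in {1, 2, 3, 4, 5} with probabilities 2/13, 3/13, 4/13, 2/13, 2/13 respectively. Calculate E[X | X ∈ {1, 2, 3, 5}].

30/11

P(X ∈ {1, 2, 3, 5}) = 11/13.
Σ over the event: 1·2/13 + 2·3/13 + 3·4/13 + 5·2/13 = 30/13.
E[X | X ∈ {1, 2, 3, 5}] = (30/13) / (11/13) = 30/11.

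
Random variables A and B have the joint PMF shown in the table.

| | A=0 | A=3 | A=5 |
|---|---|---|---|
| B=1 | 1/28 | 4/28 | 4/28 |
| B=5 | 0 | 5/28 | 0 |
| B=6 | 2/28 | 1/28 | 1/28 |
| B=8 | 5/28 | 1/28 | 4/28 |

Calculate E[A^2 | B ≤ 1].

136/9

P(B ≤ 1) = 9/28.
Σ A^2·P over the event = 0·(1/28) + 9·(4/28) + 25·(4/28) = 34/7.
E[A^2 | B ≤ 1] = (34/7) / (9/28) = 136/9.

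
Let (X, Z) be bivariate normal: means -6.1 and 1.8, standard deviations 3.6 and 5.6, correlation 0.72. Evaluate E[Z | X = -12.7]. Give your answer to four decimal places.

-5.5920

The regression of Z on X has slope ρ·σ_Z/σ_X and passes through (μ_X, μ_Z).
E[Z | X=-12.7] = 1.8 + (0.72)·(5.6/3.6)·(-12.7 − (-6.1)) = 1.8 + (1.12)·(-6.6) = -5.5920.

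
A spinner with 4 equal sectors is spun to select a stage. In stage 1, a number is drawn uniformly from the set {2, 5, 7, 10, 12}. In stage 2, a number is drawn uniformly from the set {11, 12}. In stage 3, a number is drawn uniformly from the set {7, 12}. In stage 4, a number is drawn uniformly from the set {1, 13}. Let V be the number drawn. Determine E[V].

44/5

E[V | stage 1] = (2+5+7+10+12)/5 = 36/5.
E[V | stage 2] = (11+12)/2 = 23/2.
E[V | stage 3] = (7+12)/2 = 19/2.
E[V | stage 4] = (1+13)/2 = 7.
By the law of total expectation,
E[V] = (1/4)·(36/5) + (1/4)·(23/2) + (1/4)·(19/2) + (1/4)·(7) = 44/5.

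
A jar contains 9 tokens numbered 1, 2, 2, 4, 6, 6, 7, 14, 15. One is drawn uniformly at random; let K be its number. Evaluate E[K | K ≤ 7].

4

P(K ≤ 7) = 7/9.
Σ over the event: 1·1/9 + 2·2/9 + 4·1/9 + 6·2/9 + 7·1/9 = 28/9.
E[K | K ≤ 7] = (28/9) / (7/9) = 4.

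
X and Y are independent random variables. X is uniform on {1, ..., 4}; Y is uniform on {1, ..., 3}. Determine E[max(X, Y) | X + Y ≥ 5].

P(X + Y ≥ 5) = 1/2.
Summing max(X,Y)·P(x,y) over outcomes with X + Y ≥ 5 gives 7/4.
E[max(X, Y) | X + Y ≥ 5] = (7/4) / (1/2) = 7/2.

7/2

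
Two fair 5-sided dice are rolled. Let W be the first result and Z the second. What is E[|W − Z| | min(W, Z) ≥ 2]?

P(min(W, Z) ≥ 2) = 16/25.
Summing |W−Z|·P(x,y) over outcomes with min(W, Z) ≥ 2 gives 4/5.
E[|W − Z| | min(W, Z) ≥ 2] = (4/5) / (16/25) = 5/4.

5/4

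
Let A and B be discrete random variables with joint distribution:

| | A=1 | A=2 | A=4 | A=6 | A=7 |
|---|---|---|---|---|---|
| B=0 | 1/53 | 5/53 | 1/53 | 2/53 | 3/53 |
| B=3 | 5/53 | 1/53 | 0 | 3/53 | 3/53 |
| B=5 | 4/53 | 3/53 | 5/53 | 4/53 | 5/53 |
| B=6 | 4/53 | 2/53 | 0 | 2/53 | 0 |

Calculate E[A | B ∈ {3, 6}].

33/10

P(B ∈ {3, 6}) = 20/53.
Σ A·P over the event = 1·(5/53) + 1·(4/53) + 2·(1/53) + 2·(2/53) + 6·(3/53) + 6·(2/53) + 7·(3/53) = 66/53.
E[A | B ∈ {3, 6}] = (66/53) / (20/53) = 33/10.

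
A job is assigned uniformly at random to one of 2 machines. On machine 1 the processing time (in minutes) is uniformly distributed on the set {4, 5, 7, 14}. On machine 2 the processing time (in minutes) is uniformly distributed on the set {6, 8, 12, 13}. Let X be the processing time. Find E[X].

E[X | machine 1] = (4+5+7+14)/4 = 15/2.
E[X | machine 2] = (6+8+12+13)/4 = 39/4.
E[X] = (1/2)·(15/2) + (1/2)·(39/4) = 69/8.

69/8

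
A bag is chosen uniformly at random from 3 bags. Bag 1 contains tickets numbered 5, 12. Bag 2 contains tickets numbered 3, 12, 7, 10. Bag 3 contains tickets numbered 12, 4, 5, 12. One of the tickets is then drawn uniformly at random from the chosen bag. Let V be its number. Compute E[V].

E[V | bag 1] = (5+12)/2 = 17/2.
E[V | bag 2] = (3+12+7+10)/4 = 8.
E[V | bag 3] = (12+4+5+12)/4 = 33/4.
E[V] = (1/3)·(17/2) + (1/3)·(8) + (1/3)·(33/4) = 33/4.

33/4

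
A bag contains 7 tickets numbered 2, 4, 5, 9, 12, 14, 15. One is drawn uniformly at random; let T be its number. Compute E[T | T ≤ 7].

P(T ≤ 7) = 3/7.
Σ over the event: 2·1/7 + 4·1/7 + 5·1/7 = 11/7.
E[T | T ≤ 7] = (11/7) / (3/7) = 11/3.

11/3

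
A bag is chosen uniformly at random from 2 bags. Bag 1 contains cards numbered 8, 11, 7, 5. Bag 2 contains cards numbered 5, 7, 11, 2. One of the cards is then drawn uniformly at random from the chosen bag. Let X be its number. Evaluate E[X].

7

E[X | bag 1] = (8+11+7+5)/4 = 31/4.
E[X | bag 2] = (5+7+11+2)/4 = 25/4.
E[X] = (1/2)·(31/4) + (1/2)·(25/4) = 7.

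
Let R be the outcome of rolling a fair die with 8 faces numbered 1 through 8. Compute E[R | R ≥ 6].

Given R ≥ 6, R is equally likely to be any of {6, 7, 8}.
E[R | R ≥ 6] = (6 + 7 + 8) / 3 = 7.

7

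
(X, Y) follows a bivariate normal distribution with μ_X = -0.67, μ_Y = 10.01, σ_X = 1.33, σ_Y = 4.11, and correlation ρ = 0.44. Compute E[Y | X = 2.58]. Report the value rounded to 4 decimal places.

For a bivariate normal, E[Y | X=x] = μ_Y + ρ·(σ_Y/σ_X)·(x − μ_X).
E[Y | X=2.58] = 10.01 + (0.44)·(4.11/1.33)·(2.58 − (-0.67)) = 10.01 + (1.3597)·(3.25) = 14.4290.

14.4290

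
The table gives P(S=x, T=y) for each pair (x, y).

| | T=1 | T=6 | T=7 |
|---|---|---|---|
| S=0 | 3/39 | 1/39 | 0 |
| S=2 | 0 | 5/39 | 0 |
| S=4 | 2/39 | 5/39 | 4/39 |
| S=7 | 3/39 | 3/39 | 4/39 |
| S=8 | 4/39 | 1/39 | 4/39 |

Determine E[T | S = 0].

P(S = 0) = 4/39.
Σ T·P over the event = 1·(3/39) + 6·(1/39) = 3/13.
E[T | S = 0] = (3/13) / (4/39) = 9/4.

9/4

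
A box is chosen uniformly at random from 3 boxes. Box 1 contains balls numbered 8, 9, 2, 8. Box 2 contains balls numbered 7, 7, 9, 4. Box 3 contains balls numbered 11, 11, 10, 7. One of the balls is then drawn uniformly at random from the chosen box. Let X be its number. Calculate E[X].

31/4

E[X | box 1] = (8+9+2+8)/4 = 27/4.
E[X | box 2] = (7+7+9+4)/4 = 27/4.
E[X | box 3] = (11+11+10+7)/4 = 39/4.
E[X] = (1/3)·(27/4) + (1/3)·(27/4) + (1/3)·(39/4) = 31/4.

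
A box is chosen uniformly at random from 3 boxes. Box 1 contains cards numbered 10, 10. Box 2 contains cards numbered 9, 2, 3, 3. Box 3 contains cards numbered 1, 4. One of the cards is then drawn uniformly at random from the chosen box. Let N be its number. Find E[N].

67/12

E[N | box 1] = (10+10)/2 = 10.
E[N | box 2] = (9+2+3+3)/4 = 17/4.
E[N | box 3] = (1+4)/2 = 5/2.
E[N] = (1/3)·(10) + (1/3)·(17/4) + (1/3)·(5/2) = 67/12.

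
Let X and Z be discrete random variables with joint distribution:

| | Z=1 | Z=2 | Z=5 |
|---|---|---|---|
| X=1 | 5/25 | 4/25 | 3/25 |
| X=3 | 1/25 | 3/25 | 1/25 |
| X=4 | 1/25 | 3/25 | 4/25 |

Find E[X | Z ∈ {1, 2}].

37/17

P(Z ∈ {1, 2}) = 17/25.
Σ X·P over the event = 1·(5/25) + 1·(4/25) + 3·(1/25) + 3·(3/25) + 4·(1/25) + 4·(3/25) = 37/25.
E[X | Z ∈ {1, 2}] = (37/25) / (17/25) = 37/17.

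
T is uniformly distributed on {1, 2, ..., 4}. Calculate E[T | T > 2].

Given T > 2, T is equally likely to be any of {3, 4}.
E[T | T > 2] = (3 + 4) / 2 = 7/2.

7/2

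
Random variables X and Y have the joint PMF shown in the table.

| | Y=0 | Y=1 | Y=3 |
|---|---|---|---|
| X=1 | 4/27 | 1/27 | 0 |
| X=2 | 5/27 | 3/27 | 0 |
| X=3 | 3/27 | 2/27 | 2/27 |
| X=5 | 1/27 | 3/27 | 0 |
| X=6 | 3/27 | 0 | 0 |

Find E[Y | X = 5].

3/4

P(X = 5) = 4/27.
Σ Y·P over the event = 0·(1/27) + 1·(3/27) = 1/9.
E[Y | X = 5] = (1/9) / (4/27) = 3/4.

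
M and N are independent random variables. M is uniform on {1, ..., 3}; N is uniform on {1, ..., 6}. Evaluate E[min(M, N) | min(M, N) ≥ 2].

P(min(M, N) ≥ 2) = 5/9.
Summing min(M,N)·P(x,y) over outcomes with min(M, N) ≥ 2 gives 4/3.
E[min(M, N) | min(M, N) ≥ 2] = (4/3) / (5/9) = 12/5.

12/5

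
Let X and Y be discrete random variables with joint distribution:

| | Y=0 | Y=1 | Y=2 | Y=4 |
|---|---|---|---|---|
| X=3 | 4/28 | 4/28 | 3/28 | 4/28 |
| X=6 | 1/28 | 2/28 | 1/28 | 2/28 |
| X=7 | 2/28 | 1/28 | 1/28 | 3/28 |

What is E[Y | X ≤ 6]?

P(X ≤ 6) = 3/4.
Σ Y·P over the event = 0·(4/28) + 1·(4/28) + 2·(3/28) + 4·(4/28) + 0·(1/28) + 1·(2/28) + 2·(1/28) + 4·(2/28) = 19/14.
E[Y | X ≤ 6] = (19/14) / (3/4) = 38/21.

38/21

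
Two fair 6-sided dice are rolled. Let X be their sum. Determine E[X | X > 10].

34/3

P(X > 10) = 1/12.
Σ over the event: 11·1/18 + 12·1/36 = 17/18.
E[X | X > 10] = (17/18) / (1/12) = 34/3.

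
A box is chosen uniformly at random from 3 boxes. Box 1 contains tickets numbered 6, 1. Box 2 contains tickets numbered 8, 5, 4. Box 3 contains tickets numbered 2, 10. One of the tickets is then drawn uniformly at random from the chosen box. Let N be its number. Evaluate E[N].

91/18

E[N | box 1] = (6+1)/2 = 7/2.
E[N | box 2] = (8+5+4)/3 = 17/3.
E[N | box 3] = (2+10)/2 = 6.
E[N] = (1/3)·(7/2) + (1/3)·(17/3) + (1/3)·(6) = 91/18.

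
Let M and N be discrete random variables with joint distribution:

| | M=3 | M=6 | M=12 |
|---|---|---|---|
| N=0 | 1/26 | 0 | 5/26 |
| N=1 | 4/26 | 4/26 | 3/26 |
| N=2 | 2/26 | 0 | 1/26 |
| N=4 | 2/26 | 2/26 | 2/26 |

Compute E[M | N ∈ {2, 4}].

P(N ∈ {2, 4}) = 9/26.
Summing M·P(M=x,N=y) over the conditioning event gives 30/13.
E[M | N ∈ {2, 4}] = (30/13) / (9/26) = 20/3.

20/3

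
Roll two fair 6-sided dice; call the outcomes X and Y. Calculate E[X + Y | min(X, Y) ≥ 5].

11

Outcomes with min(X, Y) ≥ 5: (5,5), (5,6), (6,5), (6,6), each with probability 1/36.
E[X + Y | min(X, Y) ≥ 5] = (10 + 11 + 11 + 12) / 4 = 11.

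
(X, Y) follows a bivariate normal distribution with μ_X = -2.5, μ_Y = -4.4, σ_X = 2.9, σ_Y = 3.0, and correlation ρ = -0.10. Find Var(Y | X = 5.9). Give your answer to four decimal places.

8.9100

For a bivariate normal, Var(Y | X=x) = σ_Y²(1 − ρ²).
Var(Y | X=5.9) = (3.0)²·(1 − (-0.10)²) = 9·0.99 = 8.9100.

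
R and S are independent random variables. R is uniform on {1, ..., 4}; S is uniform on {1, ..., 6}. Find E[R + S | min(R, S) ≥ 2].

7

P(min(R, S) ≥ 2) = 5/8.
Summing (R+S)·P(x,y) over outcomes with min(R, S) ≥ 2 gives 35/8.
E[R + S | min(R, S) ≥ 2] = (35/8) / (5/8) = 7.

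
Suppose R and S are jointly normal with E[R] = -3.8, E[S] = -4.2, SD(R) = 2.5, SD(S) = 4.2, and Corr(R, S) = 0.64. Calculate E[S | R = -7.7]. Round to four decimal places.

-8.3933

E[S | R=x] = μ_S + ρ(σ_S/σ_R)(x − μ_R) for jointly normal variables.
E[S | R=-7.7] = -4.2 + (0.64)·(4.2/2.5)·(-7.7 − (-3.8)) = -4.2 + (1.0752)·(-3.9) = -8.3933.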